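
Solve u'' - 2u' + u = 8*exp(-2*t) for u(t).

Characteristic equation r² - 2r + 1 = 0 has discriminant (-2)² - 4·(1) = 0, so r = 1 is a repeated root.
Hence u_h = (C1 + C2*t)*exp(t).
Try u_p = A*exp(-2*t). Substituting into the equation and dividing by exp(-2*t) gives A = 8/9, so u_p = 8*exp(-2*t)/9.

u = 8*exp(-2*t)/9 + C1*exp(t) + C2*t*exp(t)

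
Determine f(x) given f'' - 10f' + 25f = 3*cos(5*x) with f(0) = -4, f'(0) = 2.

Characteristic equation r² - 10r + 25 = 0 has discriminant (-10)² - 4·(25) = 0, so r = 5 is a repeated root.
Hence f_h = (C1 + C2*x)*exp(5*x).
Try f_p = A*cos(5*x) + B*sin(5*x). Substituting and equating the coefficients of cos(5x) and sin(5x) gives A = 0, B = -3/50, so f_p = -3*sin(5*x)/50.
General solution: f = -3*sin(5*x)/50 + C1*exp(5*x) + C2*x*exp(5*x).
Apply the initial conditions: f(0) = C1 = -4 and f'(0) = -3/10 + C2 + 5*C1 = 2. Solving gives C1 = -4, C2 = 223/10.

f = -4*exp(5*x) - 3*sin(5*x)/50 + 223*x*exp(5*x)/10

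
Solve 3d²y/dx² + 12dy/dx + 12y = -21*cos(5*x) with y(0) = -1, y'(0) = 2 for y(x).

Divide through by 3: y'' + 4y' + 4y = -7*cos(5*x).
Characteristic equation r² + 4r + 4 = 0 has discriminant (4)² - 4·(4) = 0, so r = -2 is a repeated root.
Hence y_h = (C1 + C2*x)*exp(-2*x).
Try y_p = A*cos(5*x) + B*sin(5*x). Substituting and equating the coefficients of cos(5x) and sin(5x) gives A = 147/841, B = -140/841, so y_p = -140*sin(5*x)/841 + 147*cos(5*x)/841.
General solution: y = -140*sin(5*x)/841 + 147*cos(5*x)/841 + C1*exp(-2*x) + C2*x*exp(-2*x).
Apply the initial conditions: y(0) = 147/841 + C1 = -1 and y'(0) = -700/841 + C2 - 2*C1 = 2. Solving gives C1 = -988/841, C2 = 14/29.

y = -988*exp(-2*x)/841 - 140*sin(5*x)/841 + 147*cos(5*x)/841 + 14*x*exp(-2*x)/29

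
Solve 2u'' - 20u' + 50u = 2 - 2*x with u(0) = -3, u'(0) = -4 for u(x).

Divide through by 2: u'' - 10u' + 25u = 1 - x.
Characteristic equation r² - 10r + 25 = 0 has discriminant (-10)² - 4·(25) = 0, so r = 5 is a repeated root.
Hence u_h = (C1 + C2*x)*exp(5*x).
For the particular solution try u_p = A0 + A1*x. Substituting and matching coefficients of each power of x gives A0 = 3/125, A1 = -1/25, so u_p = 3/125 - x/25.
General solution: u = 3/125 - x/25 + C1*exp(5*x) + C2*x*exp(5*x).
Apply the initial conditions: u(0) = 3/125 + C1 = -3 and u'(0) = -1/25 + C2 + 5*C1 = -4. Solving gives C1 = -378/125, C2 = 279/25.

u = 3/125 - 378*exp(5*x)/125 - x/25 + 279*x*exp(5*x)/25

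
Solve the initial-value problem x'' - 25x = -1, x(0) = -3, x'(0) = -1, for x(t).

x = 1/25 - 81*exp(5*t)/50 - 71*exp(-5*t)/50

Characteristic equation r² - 25 = 0 factors as (r + 5)(r - 5) = 0, so r = -5, 5.
Hence x_h = C1*exp(-5*t) + C2*exp(5*t).
For the particular solution try x_p = A0. Substituting and matching coefficients of each power of t gives A0 = 1/25, so x_p = 1/25.
General solution: x = 1/25 + C1*exp(-5*t) + C2*exp(5*t).
Apply the initial conditions: x(0) = 1/25 + C1 + C2 = -3 and x'(0) = -5*C1 + 5*C2 = -1. Solving gives C1 = -71/50, C2 = -81/50.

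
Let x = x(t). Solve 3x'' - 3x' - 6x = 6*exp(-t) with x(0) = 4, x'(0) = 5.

Divide through by 3: x'' - x' - 2x = 2*exp(-t).
Characteristic equation r² - r - 2 = 0 factors as (r - 2)(r + 1) = 0, so r = 2, -1.
Hence x_h = C1*exp(2*t) + C2*exp(-t).
Since exp(-t) solves the homogeneous equation (r = -1 is a root of multiplicity 1), multiply the trial by t. Try x_p = A*t*exp(-t). Substituting into the equation and dividing by exp(-t) gives A = -2/3, so x_p = -2*t*exp(-t)/3.
General solution: x = C1*exp(2*t) + C2*exp(-t) - 2*t*exp(-t)/3.
Apply the initial conditions: x(0) = C1 + C2 = 4 and x'(0) = -2/3 - C2 + 2*C1 = 5. Solving gives C1 = 29/9, C2 = 7/9.

x = 7*exp(-t)/9 + 29*exp(2*t)/9 - 2*t*exp(-t)/3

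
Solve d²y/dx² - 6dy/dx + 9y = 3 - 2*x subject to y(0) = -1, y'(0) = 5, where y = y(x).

Characteristic equation r² - 6r + 9 = 0 has discriminant (-6)² - 4·(9) = 0, so r = 3 is a repeated root.
Hence y_h = (C1 + C2*x)*exp(3*x).
For the particular solution try y_p = A0 + A1*x. Substituting and matching coefficients of each power of x gives A0 = 5/27, A1 = -2/9, so y_p = 5/27 - 2*x/9.
General solution: y = 5/27 - 2*x/9 + C1*exp(3*x) + C2*x*exp(3*x).
Apply the initial conditions: y(0) = 5/27 + C1 = -1 and y'(0) = -2/9 + C2 + 3*C1 = 5. Solving gives C1 = -32/27, C2 = 79/9.

y = 5/27 - 32*exp(3*x)/27 - 2*x/9 + 79*x*exp(3*x)/9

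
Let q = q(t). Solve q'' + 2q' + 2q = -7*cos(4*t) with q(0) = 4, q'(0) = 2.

Characteristic equation r² + 2r + 2 = 0 has discriminant (2)² - 4·(2) = -4 < 0, so r = -1 ± i.
Hence q_h = C1*cos(t)*exp(-t) + C2*exp(-t)*sin(t).
Try q_p = A*cos(4*t) + B*sin(4*t). Substituting and equating the coefficients of cos(4t) and sin(4t) gives A = 49/130, B = -14/65, so q_p = -14*sin(4*t)/65 + 49*cos(4*t)/130.
General solution: q = -14*sin(4*t)/65 + 49*cos(4*t)/130 + C1*cos(t)*exp(-t) + C2*exp(-t)*sin(t).
Apply the initial conditions: q(0) = 49/130 + C1 = 4 and q'(0) = -56/65 + C2 - C1 = 2. Solving gives C1 = 471/130, C2 = 843/130.

q = -14*sin(4*t)/65 + 49*cos(4*t)/130 + 471*cos(t)*exp(-t)/130 + 843*exp(-t)*sin(t)/130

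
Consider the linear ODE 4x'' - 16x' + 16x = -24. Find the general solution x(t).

x = -3/2 + C1*exp(2*t) + C2*t*exp(2*t)

Divide through by 4: x'' - 4x' + 4x = -6.
Characteristic equation r² - 4r + 4 = 0 has discriminant (-4)² - 4·(4) = 0, so r = 2 is a repeated root.
Hence x_h = (C1 + C2*t)*exp(2*t).
For the particular solution try x_p = A0. Substituting and matching coefficients of each power of t gives A0 = -3/2, so x_p = -3/2.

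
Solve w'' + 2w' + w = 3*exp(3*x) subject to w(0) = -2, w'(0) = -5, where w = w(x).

w = -35*exp(-x)/16 + 3*exp(3*x)/16 - 31*x*exp(-x)/4

Characteristic equation r² + 2r + 1 = 0 has discriminant (2)² - 4·(1) = 0, so r = -1 is a repeated root.
Hence w_h = (C1 + C2*x)*exp(-x).
Try w_p = A*exp(3*x). Substituting into the equation and dividing by exp(3*x) gives A = 3/16, so w_p = 3*exp(3*x)/16.
General solution: w = 3*exp(3*x)/16 + C1*exp(-x) + C2*x*exp(-x).
Apply the initial conditions: w(0) = 3/16 + C1 = -2 and w'(0) = 9/16 + C2 - C1 = -5. Solving gives C1 = -35/16, C2 = -31/4.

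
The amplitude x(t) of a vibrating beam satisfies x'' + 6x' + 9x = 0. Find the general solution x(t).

x = C1*exp(-3*t) + C2*t*exp(-3*t)

Characteristic equation r² + 6r + 9 = 0 has discriminant (6)² - 4·(9) = 0, so r = -3 is a repeated root.
Hence x_h = (C1 + C2*t)*exp(-3*t).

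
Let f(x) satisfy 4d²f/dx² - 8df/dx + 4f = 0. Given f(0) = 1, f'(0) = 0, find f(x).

Divide through by 4: f'' - 2f' + f = 0.
Characteristic equation r² - 2r + 1 = 0 has discriminant (-2)² - 4·(1) = 0, so r = 1 is a repeated root.
Hence f_h = (C1 + C2*x)*exp(x).
Apply the initial conditions: f(0) = C1 = 1 and f'(0) = C1 + C2 = 0. Solving gives C1 = 1, C2 = -1.

f = -x*exp(x) + exp(x)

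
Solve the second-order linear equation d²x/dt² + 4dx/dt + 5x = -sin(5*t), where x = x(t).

Characteristic equation r² + 4r + 5 = 0 has discriminant (4)² - 4·(5) = -4 < 0, so r = -2 ± i.
Hence x_h = C1*cos(t)*exp(-2*t) + C2*exp(-2*t)*sin(t).
Try x_p = A*cos(5*t) + B*sin(5*t). Substituting and equating the coefficients of cos(5t) and sin(5t) gives A = 1/40, B = 1/40, so x_p = cos(5*t)/40 + sin(5*t)/40.

x = cos(5*t)/40 + sin(5*t)/40 + C1*cos(t)*exp(-2*t) + C2*exp(-2*t)*sin(t)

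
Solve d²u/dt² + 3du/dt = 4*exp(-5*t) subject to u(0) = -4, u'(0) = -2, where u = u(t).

u = -22/5 + 2*exp(-5*t)/5

Characteristic equation r² + 3r = 0 factors as (r + 3)r = 0, so r = -3, 0.
Hence u_h = C1*exp(-3*t) + C2.
Try u_p = A*exp(-5*t). Substituting into the equation and dividing by exp(-5*t) gives A = 2/5, so u_p = 2*exp(-5*t)/5.
General solution: u = C2 + 2*exp(-5*t)/5 + C1*exp(-3*t).
Apply the initial conditions: u(0) = 2/5 + C1 + C2 = -4 and u'(0) = -2 - 3*C1 = -2. Solving gives C1 = 0, C2 = -22/5.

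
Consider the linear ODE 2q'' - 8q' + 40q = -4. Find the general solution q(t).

q = -1/10 + C1*cos(4*t)*exp(2*t) + C2*exp(2*t)*sin(4*t)

Divide through by 2: q'' - 4q' + 20q = -2.
Characteristic equation r² - 4r + 20 = 0 has discriminant (-4)² - 4·(20) = -64 < 0, so r = 2 ± 4i.
Hence q_h = C1*cos(4*t)*exp(2*t) + C2*exp(2*t)*sin(4*t).
For the particular solution try q_p = A0. Substituting and matching coefficients of each power of t gives A0 = -1/10, so q_p = -1/10.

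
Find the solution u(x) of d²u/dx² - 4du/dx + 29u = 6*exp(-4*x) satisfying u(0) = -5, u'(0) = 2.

Characteristic equation r² - 4r + 29 = 0 has discriminant (-4)² - 4·(29) = -100 < 0, so r = 2 ± 5i.
Hence u_h = C1*cos(5*x)*exp(2*x) + C2*exp(2*x)*sin(5*x).
Try u_p = A*exp(-4*x). Substituting into the equation and dividing by exp(-4*x) gives A = 6/61, so u_p = 6*exp(-4*x)/61.
General solution: u = 6*exp(-4*x)/61 + C1*cos(5*x)*exp(2*x) + C2*exp(2*x)*sin(5*x).
Apply the initial conditions: u(0) = 6/61 + C1 = -5 and u'(0) = -24/61 + 2*C1 + 5*C2 = 2. Solving gives C1 = -311/61, C2 = 768/305.

u = 6*exp(-4*x)/61 - 311*cos(5*x)*exp(2*x)/61 + 768*exp(2*x)*sin(5*x)/305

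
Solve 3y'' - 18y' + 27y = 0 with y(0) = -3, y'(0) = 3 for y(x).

Divide through by 3: y'' - 6y' + 9y = 0.
Characteristic equation r² - 6r + 9 = 0 has discriminant (-6)² - 4·(9) = 0, so r = 3 is a repeated root.
Hence y_h = (C1 + C2*x)*exp(3*x).
Apply the initial conditions: y(0) = C1 = -3 and y'(0) = C2 + 3*C1 = 3. Solving gives C1 = -3, C2 = 12.

y = -3*exp(3*x) + 12*x*exp(3*x)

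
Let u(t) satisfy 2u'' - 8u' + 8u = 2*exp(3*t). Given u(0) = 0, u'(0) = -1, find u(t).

Divide through by 2: u'' - 4u' + 4u = exp(3*t).
Characteristic equation r² - 4r + 4 = 0 has discriminant (-4)² - 4·(4) = 0, so r = 2 is a repeated root.
Hence u_h = (C1 + C2*t)*exp(2*t).
Try u_p = A*exp(3*t). Substituting into the equation and dividing by exp(3*t) gives A = 1, so u_p = exp(3*t).
General solution: u = C1*exp(2*t) + C2*t*exp(2*t) + exp(3*t).
Apply the initial conditions: u(0) = 1 + C1 = 0 and u'(0) = 3 + C2 + 2*C1 = -1. Solving gives C1 = -1, C2 = -2.

u = -exp(2*t) - 2*t*exp(2*t) + exp(3*t)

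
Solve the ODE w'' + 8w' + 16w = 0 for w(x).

Characteristic equation r² + 8r + 16 = 0 has discriminant (8)² - 4·(16) = 0, so r = -4 is a repeated root.
Hence w_h = (C1 + C2*x)*exp(-4*x).

w = C1*exp(-4*x) + C2*x*exp(-4*x)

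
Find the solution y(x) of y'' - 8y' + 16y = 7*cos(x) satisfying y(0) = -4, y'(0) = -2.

y = -1261*exp(4*x)/289 - 56*sin(x)/289 + 105*cos(x)/289 + 266*x*exp(4*x)/17

Characteristic equation r² - 8r + 16 = 0 has discriminant (-8)² - 4·(16) = 0, so r = 4 is a repeated root.
Hence y_h = (C1 + C2*x)*exp(4*x).
Try y_p = A*cos(x) + B*sin(x). Substituting and equating the coefficients of cos(x) and sin(x) gives A = 105/289, B = -56/289, so y_p = -56*sin(x)/289 + 105*cos(x)/289.
General solution: y = -56*sin(x)/289 + 105*cos(x)/289 + C1*exp(4*x) + C2*x*exp(4*x).
Apply the initial conditions: y(0) = 105/289 + C1 = -4 and y'(0) = -56/289 + C2 + 4*C1 = -2. Solving gives C1 = -1261/289, C2 = 266/17.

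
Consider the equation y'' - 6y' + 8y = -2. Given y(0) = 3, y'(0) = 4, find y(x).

y = -1/4 - 5*exp(4*x)/4 + 9*exp(2*x)/2

Characteristic equation r² - 6r + 8 = 0 factors as (r - 4)(r - 2) = 0, so r = 4, 2.
Hence y_h = C1*exp(4*x) + C2*exp(2*x).
For the particular solution try y_p = A0. Substituting and matching coefficients of each power of x gives A0 = -1/4, so y_p = -1/4.
General solution: y = -1/4 + C1*exp(4*x) + C2*exp(2*x).
Apply the initial conditions: y(0) = -1/4 + C1 + C2 = 3 and y'(0) = 2*C2 + 4*C1 = 4. Solving gives C1 = -5/4, C2 = 9/2.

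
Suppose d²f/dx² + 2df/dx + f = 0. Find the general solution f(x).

Characteristic equation r² + 2r + 1 = 0 has discriminant (2)² - 4·(1) = 0, so r = -1 is a repeated root.
Hence f_h = (C1 + C2*x)*exp(-x).

f = C1*exp(-x) + C2*x*exp(-x)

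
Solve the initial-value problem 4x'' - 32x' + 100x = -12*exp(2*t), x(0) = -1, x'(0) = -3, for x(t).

Divide through by 4: x'' - 8x' + 25x = -3*exp(2*t).
Characteristic equation r² - 8r + 25 = 0 has discriminant (-8)² - 4·(25) = -36 < 0, so r = 4 ± 3i.
Hence x_h = C1*cos(3*t)*exp(4*t) + C2*exp(4*t)*sin(3*t).
Try x_p = A*exp(2*t). Substituting into the equation and dividing by exp(2*t) gives A = -3/13, so x_p = -3*exp(2*t)/13.
General solution: x = -3*exp(2*t)/13 + C1*cos(3*t)*exp(4*t) + C2*exp(4*t)*sin(3*t).
Apply the initial conditions: x(0) = -3/13 + C1 = -1 and x'(0) = -6/13 + 3*C2 + 4*C1 = -3. Solving gives C1 = -10/13, C2 = 7/39.

x = -3*exp(2*t)/13 - 10*cos(3*t)*exp(4*t)/13 + 7*exp(4*t)*sin(3*t)/39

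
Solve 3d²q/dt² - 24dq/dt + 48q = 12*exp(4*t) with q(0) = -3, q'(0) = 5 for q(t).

Divide through by 3: q'' - 8q' + 16q = 4*exp(4*t).
Characteristic equation r² - 8r + 16 = 0 has discriminant (-8)² - 4·(16) = 0, so r = 4 is a repeated root.
Hence q_h = (C1 + C2*t)*exp(4*t).
Since exp(4*t) solves the homogeneous equation (r = 4 is a root of multiplicity 2), multiply the trial by t^2. Try q_p = A*t^2*exp(4*t). Substituting into the equation and dividing by exp(4*t) gives A = 2, so q_p = 2*t^2*exp(4*t).
General solution: q = C1*exp(4*t) + 2*t^2*exp(4*t) + C2*t*exp(4*t).
Apply the initial conditions: q(0) = C1 = -3 and q'(0) = C2 + 4*C1 = 5. Solving gives C1 = -3, C2 = 17.

q = -3*exp(4*t) + 2*t**2*exp(4*t) + 17*t*exp(4*t)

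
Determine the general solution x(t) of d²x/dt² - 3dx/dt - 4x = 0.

Characteristic equation r² - 3r - 4 = 0 factors as (r - 4)(r + 1) = 0, so r = 4, -1.
Hence x_h = C1*exp(4*t) + C2*exp(-t).

x = C1*exp(4*t) + C2*exp(-t)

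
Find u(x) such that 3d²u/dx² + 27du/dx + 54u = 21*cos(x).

Divide through by 3: u'' + 9u' + 18u = 7*cos(x).
Characteristic equation r² + 9r + 18 = 0 factors as (r + 6)(r + 3) = 0, so r = -6, -3.
Hence u_h = C1*exp(-6*x) + C2*exp(-3*x).
Try u_p = A*cos(x) + B*sin(x). Substituting and equating the coefficients of cos(x) and sin(x) gives A = 119/370, B = 63/370, so u_p = 63*sin(x)/370 + 119*cos(x)/370.

u = 63*sin(x)/370 + 119*cos(x)/370 + C1*exp(-6*x) + C2*exp(-3*x)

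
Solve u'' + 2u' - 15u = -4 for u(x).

u = 4/15 + C1*exp(-5*x) + C2*exp(3*x)

Characteristic equation r² + 2r - 15 = 0 factors as (r + 5)(r - 3) = 0, so r = -5, 3.
Hence u_h = C1*exp(-5*x) + C2*exp(3*x).
For the particular solution try u_p = A0. Substituting and matching coefficients of each power of x gives A0 = 4/15, so u_p = 4/15.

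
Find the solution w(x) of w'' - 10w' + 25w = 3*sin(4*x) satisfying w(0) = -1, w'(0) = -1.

Characteristic equation r² - 10r + 25 = 0 has discriminant (-10)² - 4·(25) = 0, so r = 5 is a repeated root.
Hence w_h = (C1 + C2*x)*exp(5*x).
Try w_p = A*cos(4*x) + B*sin(4*x). Substituting and equating the coefficients of cos(4x) and sin(4x) gives A = 120/1681, B = 27/1681, so w_p = 27*sin(4*x)/1681 + 120*cos(4*x)/1681.
General solution: w = 27*sin(4*x)/1681 + 120*cos(4*x)/1681 + C1*exp(5*x) + C2*x*exp(5*x).
Apply the initial conditions: w(0) = 120/1681 + C1 = -1 and w'(0) = 108/1681 + C2 + 5*C1 = -1. Solving gives C1 = -1801/1681, C2 = 176/41.

w = -1801*exp(5*x)/1681 + 27*sin(4*x)/1681 + 120*cos(4*x)/1681 + 176*x*exp(5*x)/41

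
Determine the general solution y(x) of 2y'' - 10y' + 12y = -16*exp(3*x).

y = C1*exp(3*x) + C2*exp(2*x) - 8*x*exp(3*x)

Divide through by 2: y'' - 5y' + 6y = -8*exp(3*x).
Characteristic equation r² - 5r + 6 = 0 factors as (r - 3)(r - 2) = 0, so r = 3, 2.
Hence y_h = C1*exp(3*x) + C2*exp(2*x).
Since exp(3*x) solves the homogeneous equation (r = 3 is a root of multiplicity 1), multiply the trial by x. Try y_p = A*x*exp(3*x). Substituting into the equation and dividing by exp(3*x) gives A = -8, so y_p = -8*x*exp(3*x).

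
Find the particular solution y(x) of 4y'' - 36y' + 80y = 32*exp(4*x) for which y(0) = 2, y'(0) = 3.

Divide through by 4: y'' - 9y' + 20y = 8*exp(4*x).
Characteristic equation r² - 9r + 20 = 0 factors as (r - 4)(r - 5) = 0, so r = 4, 5.
Hence y_h = C1*exp(4*x) + C2*exp(5*x).
Since exp(4*x) solves the homogeneous equation (r = 4 is a root of multiplicity 1), multiply the trial by x. Try y_p = A*x*exp(4*x). Substituting into the equation and dividing by exp(4*x) gives A = -8, so y_p = -8*x*exp(4*x).
General solution: y = C1*exp(4*x) + C2*exp(5*x) - 8*x*exp(4*x).
Apply the initial conditions: y(0) = C1 + C2 = 2 and y'(0) = -8 + 4*C1 + 5*C2 = 3. Solving gives C1 = -1, C2 = 3.

y = -exp(4*x) + 3*exp(5*x) - 8*x*exp(4*x)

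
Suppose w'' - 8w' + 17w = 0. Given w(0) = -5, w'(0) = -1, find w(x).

Characteristic equation r² - 8r + 17 = 0 has discriminant (-8)² - 4·(17) = -4 < 0, so r = 4 ± i.
Hence w_h = C1*cos(x)*exp(4*x) + C2*exp(4*x)*sin(x).
Apply the initial conditions: w(0) = C1 = -5 and w'(0) = C2 + 4*C1 = -1. Solving gives C1 = -5, C2 = 19.

w = -5*cos(x)*exp(4*x) + 19*exp(4*x)*sin(x)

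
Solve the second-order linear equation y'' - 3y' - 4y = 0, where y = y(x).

Characteristic equation r² - 3r - 4 = 0 factors as (r + 1)(r - 4) = 0, so r = -1, 4.
Hence y_h = C1*exp(-x) + C2*exp(4*x).

y = C1*exp(-x) + C2*exp(4*x)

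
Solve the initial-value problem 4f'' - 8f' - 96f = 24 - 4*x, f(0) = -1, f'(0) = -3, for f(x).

f = -73/288 - 217*exp(6*x)/360 - 23*exp(-4*x)/160 + x/24

Divide through by 4: f'' - 2f' - 24f = 6 - x.
Characteristic equation r² - 2r - 24 = 0 factors as (r - 6)(r + 4) = 0, so r = 6, -4.
Hence f_h = C1*exp(6*x) + C2*exp(-4*x).
For the particular solution try f_p = A0 + A1*x. Substituting and matching coefficients of each power of x gives A0 = -73/288, A1 = 1/24, so f_p = -73/288 + x/24.
General solution: f = -73/288 + x/24 + C1*exp(6*x) + C2*exp(-4*x).
Apply the initial conditions: f(0) = -73/288 + C1 + C2 = -1 and f'(0) = 1/24 - 4*C2 + 6*C1 = -3. Solving gives C1 = -217/360, C2 = -23/160.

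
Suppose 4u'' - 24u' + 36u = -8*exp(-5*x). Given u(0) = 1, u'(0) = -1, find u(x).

Divide through by 4: u'' - 6u' + 9u = -2*exp(-5*x).
Characteristic equation r² - 6r + 9 = 0 has discriminant (-6)² - 4·(9) = 0, so r = 3 is a repeated root.
Hence u_h = (C1 + C2*x)*exp(3*x).
Try u_p = A*exp(-5*x). Substituting into the equation and dividing by exp(-5*x) gives A = -1/32, so u_p = -exp(-5*x)/32.
General solution: u = -exp(-5*x)/32 + C1*exp(3*x) + C2*x*exp(3*x).
Apply the initial conditions: u(0) = -1/32 + C1 = 1 and u'(0) = 5/32 + C2 + 3*C1 = -1. Solving gives C1 = 33/32, C2 = -17/4.

u = -exp(-5*x)/32 + 33*exp(3*x)/32 - 17*x*exp(3*x)/4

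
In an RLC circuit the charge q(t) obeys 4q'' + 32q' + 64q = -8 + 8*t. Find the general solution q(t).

Divide through by 4: q'' + 8q' + 16q = -2 + 2*t.
Characteristic equation r² + 8r + 16 = 0 has discriminant (8)² - 4·(16) = 0, so r = -4 is a repeated root.
Hence q_h = (C1 + C2*t)*exp(-4*t).
For the particular solution try q_p = A0 + A1*t. Substituting and matching coefficients of each power of t gives A0 = -3/16, A1 = 1/8, so q_p = -3/16 + t/8.

q = -3/16 + t/8 + C1*exp(-4*t) + C2*t*exp(-4*t)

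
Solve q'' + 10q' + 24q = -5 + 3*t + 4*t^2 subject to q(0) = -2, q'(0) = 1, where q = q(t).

q = -187/864 - 155*exp(-4*t)/32 - t/72 + t**2/6 + 661*exp(-6*t)/216

Characteristic equation r² + 10r + 24 = 0 factors as (r + 4)(r + 6) = 0, so r = -4, -6.
Hence q_h = C1*exp(-4*t) + C2*exp(-6*t).
For the particular solution try q_p = A0 + A1*t + A2*t^2. Substituting and matching coefficients of each power of t gives A0 = -187/864, A1 = -1/72, A2 = 1/6, so q_p = -187/864 - t/72 + t^2/6.
General solution: q = -187/864 - t/72 + t^2/6 + C1*exp(-4*t) + C2*exp(-6*t).
Apply the initial conditions: q(0) = -187/864 + C1 + C2 = -2 and q'(0) = -1/72 - 6*C2 - 4*C1 = 1. Solving gives C1 = -155/32, C2 = 661/216.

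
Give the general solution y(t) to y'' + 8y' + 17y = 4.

y = 4/17 + C1*cos(t)*exp(-4*t) + C2*exp(-4*t)*sin(t)

Characteristic equation r² + 8r + 17 = 0 has discriminant (8)² - 4·(17) = -4 < 0, so r = -4 ± i.
Hence y_h = C1*cos(t)*exp(-4*t) + C2*exp(-4*t)*sin(t).
For the particular solution try y_p = A0. Substituting and matching coefficients of each power of t gives A0 = 4/17, so y_p = 4/17.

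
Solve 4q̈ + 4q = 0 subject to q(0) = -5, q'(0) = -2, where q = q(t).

Divide through by 4: q'' + q = 0.
Characteristic equation r² + 1 = 0 has discriminant (0)² - 4·(1) = -4 < 0, so r = ± i.
Hence q_h = C1*cos(t) + C2*sin(t).
Apply the initial conditions: q(0) = C1 = -5 and q'(0) = C2 = -2. Solving gives C1 = -5, C2 = -2.

q = -5*cos(t) - 2*sin(t)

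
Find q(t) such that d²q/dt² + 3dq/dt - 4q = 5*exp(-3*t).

q = -5*exp(-3*t)/4 + C1*exp(-4*t) + C2*exp(t)

Characteristic equation r² + 3r - 4 = 0 factors as (r + 4)(r - 1) = 0, so r = -4, 1.
Hence q_h = C1*exp(-4*t) + C2*exp(t).
Try q_p = A*exp(-3*t). Substituting into the equation and dividing by exp(-3*t) gives A = -5/4, so q_p = -5*exp(-3*t)/4.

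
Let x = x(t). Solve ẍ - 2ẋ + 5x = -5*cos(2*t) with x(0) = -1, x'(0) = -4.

x = -5*cos(2*t)/17 + 20*sin(2*t)/17 - 48*exp(t)*sin(2*t)/17 - 12*cos(2*t)*exp(t)/17

Characteristic equation r² - 2r + 5 = 0 has discriminant (-2)² - 4·(5) = -16 < 0, so r = 1 ± 2i.
Hence x_h = C1*cos(2*t)*exp(t) + C2*exp(t)*sin(2*t).
Try x_p = A*cos(2*t) + B*sin(2*t). Substituting and equating the coefficients of cos(2t) and sin(2t) gives A = -5/17, B = 20/17, so x_p = -5*cos(2*t)/17 + 20*sin(2*t)/17.
General solution: x = -5*cos(2*t)/17 + 20*sin(2*t)/17 + C1*cos(2*t)*exp(t) + C2*exp(t)*sin(2*t).
Apply the initial conditions: x(0) = -5/17 + C1 = -1 and x'(0) = 40/17 + C1 + 2*C2 = -4. Solving gives C1 = -12/17, C2 = -48/17.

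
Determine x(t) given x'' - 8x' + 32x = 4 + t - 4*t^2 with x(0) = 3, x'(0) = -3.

x = 1/8 - t**2/8 - t/32 - 463*exp(4*t)*sin(4*t)/128 + 23*cos(4*t)*exp(4*t)/8

Characteristic equation r² - 8r + 32 = 0 has discriminant (-8)² - 4·(32) = -64 < 0, so r = 4 ± 4i.
Hence x_h = C1*cos(4*t)*exp(4*t) + C2*exp(4*t)*sin(4*t).
For the particular solution try x_p = A0 + A1*t + A2*t^2. Substituting and matching coefficients of each power of t gives A0 = 1/8, A1 = -1/32, A2 = -1/8, so x_p = 1/8 - t^2/8 - t/32.
General solution: x = 1/8 - t^2/8 - t/32 + C1*cos(4*t)*exp(4*t) + C2*exp(4*t)*sin(4*t).
Apply the initial conditions: x(0) = 1/8 + C1 = 3 and x'(0) = -1/32 + 4*C1 + 4*C2 = -3. Solving gives C1 = 23/8, C2 = -463/128.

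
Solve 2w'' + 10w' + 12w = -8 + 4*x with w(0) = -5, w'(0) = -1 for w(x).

Divide through by 2: w'' + 5w' + 6w = -4 + 2*x.
Characteristic equation r² + 5r + 6 = 0 factors as (r + 3)(r + 2) = 0, so r = -3, -2.
Hence w_h = C1*exp(-3*x) + C2*exp(-2*x).
For the particular solution try w_p = A0 + A1*x. Substituting and matching coefficients of each power of x gives A0 = -17/18, A1 = 1/3, so w_p = -17/18 + x/3.
General solution: w = -17/18 + x/3 + C1*exp(-3*x) + C2*exp(-2*x).
Apply the initial conditions: w(0) = -17/18 + C1 + C2 = -5 and w'(0) = 1/3 - 3*C1 - 2*C2 = -1. Solving gives C1 = 85/9, C2 = -27/2.

w = -17/18 - 27*exp(-2*x)/2 + x/3 + 85*exp(-3*x)/9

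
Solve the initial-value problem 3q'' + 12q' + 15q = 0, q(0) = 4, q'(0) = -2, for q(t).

Divide through by 3: q'' + 4q' + 5q = 0.
Characteristic equation r² + 4r + 5 = 0 has discriminant (4)² - 4·(5) = -4 < 0, so r = -2 ± i.
Hence q_h = C1*cos(t)*exp(-2*t) + C2*exp(-2*t)*sin(t).
Apply the initial conditions: q(0) = C1 = 4 and q'(0) = C2 - 2*C1 = -2. Solving gives C1 = 4, C2 = 6.

q = 4*cos(t)*exp(-2*t) + 6*exp(-2*t)*sin(t)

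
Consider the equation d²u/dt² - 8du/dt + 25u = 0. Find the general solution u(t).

Characteristic equation r² - 8r + 25 = 0 has discriminant (-8)² - 4·(25) = -36 < 0, so r = 4 ± 3i.
Hence u_h = C1*cos(3*t)*exp(4*t) + C2*exp(4*t)*sin(3*t).

u = C1*cos(3*t)*exp(4*t) + C2*exp(4*t)*sin(3*t)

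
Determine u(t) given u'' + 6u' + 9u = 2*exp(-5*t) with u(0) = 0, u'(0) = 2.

u = exp(-5*t)/2 - exp(-3*t)/2 + 3*t*exp(-3*t)

Characteristic equation r² + 6r + 9 = 0 has discriminant (6)² - 4·(9) = 0, so r = -3 is a repeated root.
Hence u_h = (C1 + C2*t)*exp(-3*t).
Try u_p = A*exp(-5*t). Substituting into the equation and dividing by exp(-5*t) gives A = 1/2, so u_p = exp(-5*t)/2.
General solution: u = exp(-5*t)/2 + C1*exp(-3*t) + C2*t*exp(-3*t).
Apply the initial conditions: u(0) = 1/2 + C1 = 0 and u'(0) = -5/2 + C2 - 3*C1 = 2. Solving gives C1 = -1/2, C2 = 3.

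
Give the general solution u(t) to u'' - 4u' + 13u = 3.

u = 3/13 + C1*cos(3*t)*exp(2*t) + C2*exp(2*t)*sin(3*t)

Characteristic equation r² - 4r + 13 = 0 has discriminant (-4)² - 4·(13) = -36 < 0, so r = 2 ± 3i.
Hence u_h = C1*cos(3*t)*exp(2*t) + C2*exp(2*t)*sin(3*t).
For the particular solution try u_p = A0. Substituting and matching coefficients of each power of t gives A0 = 3/13, so u_p = 3/13.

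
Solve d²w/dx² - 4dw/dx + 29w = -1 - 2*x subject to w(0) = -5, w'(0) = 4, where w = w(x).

w = -37/841 - 2*x/29 - 4168*cos(5*x)*exp(2*x)/841 + 11758*exp(2*x)*sin(5*x)/4205

Characteristic equation r² - 4r + 29 = 0 has discriminant (-4)² - 4·(29) = -100 < 0, so r = 2 ± 5i.
Hence w_h = C1*cos(5*x)*exp(2*x) + C2*exp(2*x)*sin(5*x).
For the particular solution try w_p = A0 + A1*x. Substituting and matching coefficients of each power of x gives A0 = -37/841, A1 = -2/29, so w_p = -37/841 - 2*x/29.
General solution: w = -37/841 - 2*x/29 + C1*cos(5*x)*exp(2*x) + C2*exp(2*x)*sin(5*x).
Apply the initial conditions: w(0) = -37/841 + C1 = -5 and w'(0) = -2/29 + 2*C1 + 5*C2 = 4. Solving gives C1 = -4168/841, C2 = 11758/4205.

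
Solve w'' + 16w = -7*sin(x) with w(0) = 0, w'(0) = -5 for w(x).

Characteristic equation r² + 16 = 0 has discriminant (0)² - 4·(16) = -64 < 0, so r = ± 4i.
Hence w_h = C1*cos(4*x) + C2*sin(4*x).
Try w_p = A*cos(x) + B*sin(x). Substituting and equating the coefficients of cos(x) and sin(x) gives A = 0, B = -7/15, so w_p = -7*sin(x)/15.
General solution: w = -7*sin(x)/15 + C1*cos(4*x) + C2*sin(4*x).
Apply the initial conditions: w(0) = C1 = 0 and w'(0) = -7/15 + 4*C2 = -5. Solving gives C1 = 0, C2 = -17/15.

w = -17*sin(4*x)/15 - 7*sin(x)/15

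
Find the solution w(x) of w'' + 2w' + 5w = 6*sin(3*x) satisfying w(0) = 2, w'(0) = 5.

Characteristic equation r² + 2r + 5 = 0 has discriminant (2)² - 4·(5) = -16 < 0, so r = -1 ± 2i.
Hence w_h = C1*cos(2*x)*exp(-x) + C2*exp(-x)*sin(2*x).
Try w_p = A*cos(3*x) + B*sin(3*x). Substituting and equating the coefficients of cos(3x) and sin(3x) gives A = -9/13, B = -6/13, so w_p = -9*cos(3*x)/13 - 6*sin(3*x)/13.
General solution: w = -9*cos(3*x)/13 - 6*sin(3*x)/13 + C1*cos(2*x)*exp(-x) + C2*exp(-x)*sin(2*x).
Apply the initial conditions: w(0) = -9/13 + C1 = 2 and w'(0) = -18/13 - C1 + 2*C2 = 5. Solving gives C1 = 35/13, C2 = 59/13.

w = -9*cos(3*x)/13 - 6*sin(3*x)/13 + 35*cos(2*x)*exp(-x)/13 + 59*exp(-x)*sin(2*x)/13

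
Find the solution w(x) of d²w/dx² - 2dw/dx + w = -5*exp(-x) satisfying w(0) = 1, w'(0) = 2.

Characteristic equation r² - 2r + 1 = 0 has discriminant (-2)² - 4·(1) = 0, so r = 1 is a repeated root.
Hence w_h = (C1 + C2*x)*exp(x).
Try w_p = A*exp(-x). Substituting into the equation and dividing by exp(-x) gives A = -5/4, so w_p = -5*exp(-x)/4.
General solution: w = -5*exp(-x)/4 + C1*exp(x) + C2*x*exp(x).
Apply the initial conditions: w(0) = -5/4 + C1 = 1 and w'(0) = 5/4 + C1 + C2 = 2. Solving gives C1 = 9/4, C2 = -3/2.

w = -5*exp(-x)/4 + 9*exp(x)/4 - 3*x*exp(x)/2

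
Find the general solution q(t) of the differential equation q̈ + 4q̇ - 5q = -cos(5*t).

Characteristic equation r² + 4r - 5 = 0 factors as (r - 1)(r + 5) = 0, so r = 1, -5.
Hence q_h = C1*exp(t) + C2*exp(-5*t).
Try q_p = A*cos(5*t) + B*sin(5*t). Substituting and equating the coefficients of cos(5t) and sin(5t) gives A = 3/130, B = -1/65, so q_p = -sin(5*t)/65 + 3*cos(5*t)/130.

q = -sin(5*t)/65 + 3*cos(5*t)/130 + C1*exp(t) + C2*exp(-5*t)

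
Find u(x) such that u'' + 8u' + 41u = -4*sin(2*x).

u = -148*sin(2*x)/1625 + 64*cos(2*x)/1625 + C1*cos(5*x)*exp(-4*x) + C2*exp(-4*x)*sin(5*x)

Characteristic equation r² + 8r + 41 = 0 has discriminant (8)² - 4·(41) = -100 < 0, so r = -4 ± 5i.
Hence u_h = C1*cos(5*x)*exp(-4*x) + C2*exp(-4*x)*sin(5*x).
Try u_p = A*cos(2*x) + B*sin(2*x). Substituting and equating the coefficients of cos(2x) and sin(2x) gives A = 64/1625, B = -148/1625, so u_p = -148*sin(2*x)/1625 + 64*cos(2*x)/1625.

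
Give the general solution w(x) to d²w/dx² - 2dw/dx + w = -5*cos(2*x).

Characteristic equation r² - 2r + 1 = 0 has discriminant (-2)² - 4·(1) = 0, so r = 1 is a repeated root.
Hence w_h = (C1 + C2*x)*exp(x).
Try w_p = A*cos(2*x) + B*sin(2*x). Substituting and equating the coefficients of cos(2x) and sin(2x) gives A = 3/5, B = 4/5, so w_p = 3*cos(2*x)/5 + 4*sin(2*x)/5.

w = 3*cos(2*x)/5 + 4*sin(2*x)/5 + C1*exp(x) + C2*x*exp(x)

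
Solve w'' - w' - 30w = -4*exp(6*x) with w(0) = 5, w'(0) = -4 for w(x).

Characteristic equation r² - r - 30 = 0 factors as (r - 6)(r + 5) = 0, so r = 6, -5.
Hence w_h = C1*exp(6*x) + C2*exp(-5*x).
Since exp(6*x) solves the homogeneous equation (r = 6 is a root of multiplicity 1), multiply the trial by x. Try w_p = A*x*exp(6*x). Substituting into the equation and dividing by exp(6*x) gives A = -4/11, so w_p = -4*x*exp(6*x)/11.
General solution: w = C1*exp(6*x) + C2*exp(-5*x) - 4*x*exp(6*x)/11.
Apply the initial conditions: w(0) = C1 + C2 = 5 and w'(0) = -4/11 - 5*C2 + 6*C1 = -4. Solving gives C1 = 235/121, C2 = 370/121.

w = 235*exp(6*x)/121 + 370*exp(-5*x)/121 - 4*x*exp(6*x)/11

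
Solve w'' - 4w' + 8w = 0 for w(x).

Characteristic equation r² - 4r + 8 = 0 has discriminant (-4)² - 4·(8) = -16 < 0, so r = 2 ± 2i.
Hence w_h = C1*cos(2*x)*exp(2*x) + C2*exp(2*x)*sin(2*x).

w = C1*cos(2*x)*exp(2*x) + C2*exp(2*x)*sin(2*x)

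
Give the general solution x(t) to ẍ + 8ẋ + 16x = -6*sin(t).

Characteristic equation r² + 8r + 16 = 0 has discriminant (8)² - 4·(16) = 0, so r = -4 is a repeated root.
Hence x_h = (C1 + C2*t)*exp(-4*t).
Try x_p = A*cos(t) + B*sin(t). Substituting and equating the coefficients of cos(t) and sin(t) gives A = 48/289, B = -90/289, so x_p = -90*sin(t)/289 + 48*cos(t)/289.

x = -90*sin(t)/289 + 48*cos(t)/289 + C1*exp(-4*t) + C2*t*exp(-4*t)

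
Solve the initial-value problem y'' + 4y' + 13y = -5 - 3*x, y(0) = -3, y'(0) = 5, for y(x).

Characteristic equation r² + 4r + 13 = 0 has discriminant (4)² - 4·(13) = -36 < 0, so r = -2 ± 3i.
Hence y_h = C1*cos(3*x)*exp(-2*x) + C2*exp(-2*x)*sin(3*x).
For the particular solution try y_p = A0 + A1*x. Substituting and matching coefficients of each power of x gives A0 = -53/169, A1 = -3/13, so y_p = -53/169 - 3*x/13.
General solution: y = -53/169 - 3*x/13 + C1*cos(3*x)*exp(-2*x) + C2*exp(-2*x)*sin(3*x).
Apply the initial conditions: y(0) = -53/169 + C1 = -3 and y'(0) = -3/13 - 2*C1 + 3*C2 = 5. Solving gives C1 = -454/169, C2 = -8/169.

y = -53/169 - 3*x/13 - 454*cos(3*x)*exp(-2*x)/169 - 8*exp(-2*x)*sin(3*x)/169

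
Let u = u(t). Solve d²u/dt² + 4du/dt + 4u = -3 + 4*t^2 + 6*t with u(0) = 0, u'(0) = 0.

u = -3/4 + t**2 - t/2 + 3*exp(-2*t)/4 + 2*t*exp(-2*t)

Characteristic equation r² + 4r + 4 = 0 has discriminant (4)² - 4·(4) = 0, so r = -2 is a repeated root.
Hence u_h = (C1 + C2*t)*exp(-2*t).
For the particular solution try u_p = A0 + A1*t + A2*t^2. Substituting and matching coefficients of each power of t gives A0 = -3/4, A1 = -1/2, A2 = 1, so u_p = -3/4 + t^2 - t/2.
General solution: u = -3/4 + t^2 - t/2 + C1*exp(-2*t) + C2*t*exp(-2*t).
Apply the initial conditions: u(0) = -3/4 + C1 = 0 and u'(0) = -1/2 + C2 - 2*C1 = 0. Solving gives C1 = 3/4, C2 = 2.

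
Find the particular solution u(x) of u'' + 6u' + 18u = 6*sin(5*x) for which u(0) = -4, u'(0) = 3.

u = -180*cos(5*x)/949 - 42*sin(5*x)/949 - 3616*cos(3*x)*exp(-3*x)/949 - 2597*exp(-3*x)*sin(3*x)/949

Characteristic equation r² + 6r + 18 = 0 has discriminant (6)² - 4·(18) = -36 < 0, so r = -3 ± 3i.
Hence u_h = C1*cos(3*x)*exp(-3*x) + C2*exp(-3*x)*sin(3*x).
Try u_p = A*cos(5*x) + B*sin(5*x). Substituting and equating the coefficients of cos(5x) and sin(5x) gives A = -180/949, B = -42/949, so u_p = -180*cos(5*x)/949 - 42*sin(5*x)/949.
General solution: u = -180*cos(5*x)/949 - 42*sin(5*x)/949 + C1*cos(3*x)*exp(-3*x) + C2*exp(-3*x)*sin(3*x).
Apply the initial conditions: u(0) = -180/949 + C1 = -4 and u'(0) = -210/949 - 3*C1 + 3*C2 = 3. Solving gives C1 = -3616/949, C2 = -2597/949.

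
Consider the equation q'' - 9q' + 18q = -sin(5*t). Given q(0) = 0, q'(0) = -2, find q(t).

q = -127*exp(6*t)/183 - 45*cos(5*t)/2074 + 7*sin(5*t)/2074 + 73*exp(3*t)/102

Characteristic equation r² - 9r + 18 = 0 factors as (r - 3)(r - 6) = 0, so r = 3, 6.
Hence q_h = C1*exp(3*t) + C2*exp(6*t).
Try q_p = A*cos(5*t) + B*sin(5*t). Substituting and equating the coefficients of cos(5t) and sin(5t) gives A = -45/2074, B = 7/2074, so q_p = -45*cos(5*t)/2074 + 7*sin(5*t)/2074.
General solution: q = -45*cos(5*t)/2074 + 7*sin(5*t)/2074 + C1*exp(3*t) + C2*exp(6*t).
Apply the initial conditions: q(0) = -45/2074 + C1 + C2 = 0 and q'(0) = 35/2074 + 3*C1 + 6*C2 = -2. Solving gives C1 = 73/102, C2 = -127/183.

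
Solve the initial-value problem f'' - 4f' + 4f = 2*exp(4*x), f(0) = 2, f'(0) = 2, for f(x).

f = exp(4*x)/2 + 3*exp(2*x)/2 - 3*x*exp(2*x)

Characteristic equation r² - 4r + 4 = 0 has discriminant (-4)² - 4·(4) = 0, so r = 2 is a repeated root.
Hence f_h = (C1 + C2*x)*exp(2*x).
Try f_p = A*exp(4*x). Substituting into the equation and dividing by exp(4*x) gives A = 1/2, so f_p = exp(4*x)/2.
General solution: f = exp(4*x)/2 + C1*exp(2*x) + C2*x*exp(2*x).
Apply the initial conditions: f(0) = 1/2 + C1 = 2 and f'(0) = 2 + C2 + 2*C1 = 2. Solving gives C1 = 3/2, C2 = -3.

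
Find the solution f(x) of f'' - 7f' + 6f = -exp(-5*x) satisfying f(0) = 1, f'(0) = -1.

f = -23*exp(6*x)/55 - exp(-5*x)/66 + 43*exp(x)/30

Characteristic equation r² - 7r + 6 = 0 factors as (r - 6)(r - 1) = 0, so r = 6, 1.
Hence f_h = C1*exp(6*x) + C2*exp(x).
Try f_p = A*exp(-5*x). Substituting into the equation and dividing by exp(-5*x) gives A = -1/66, so f_p = -exp(-5*x)/66.
General solution: f = -exp(-5*x)/66 + C1*exp(6*x) + C2*exp(x).
Apply the initial conditions: f(0) = -1/66 + C1 + C2 = 1 and f'(0) = 5/66 + C2 + 6*C1 = -1. Solving gives C1 = -23/55, C2 = 43/30.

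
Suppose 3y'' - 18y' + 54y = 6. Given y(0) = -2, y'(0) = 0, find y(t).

y = 1/9 - 19*cos(3*t)*exp(3*t)/9 + 19*exp(3*t)*sin(3*t)/9

Divide through by 3: y'' - 6y' + 18y = 2.
Characteristic equation r² - 6r + 18 = 0 has discriminant (-6)² - 4·(18) = -36 < 0, so r = 3 ± 3i.
Hence y_h = C1*cos(3*t)*exp(3*t) + C2*exp(3*t)*sin(3*t).
For the particular solution try y_p = A0. Substituting and matching coefficients of each power of t gives A0 = 1/9, so y_p = 1/9.
General solution: y = 1/9 + C1*cos(3*t)*exp(3*t) + C2*exp(3*t)*sin(3*t).
Apply the initial conditions: y(0) = 1/9 + C1 = -2 and y'(0) = 3*C1 + 3*C2 = 0. Solving gives C1 = -19/9, C2 = 19/9.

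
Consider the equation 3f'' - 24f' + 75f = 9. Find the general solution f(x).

f = 3/25 + C1*cos(3*x)*exp(4*x) + C2*exp(4*x)*sin(3*x)

Divide through by 3: f'' - 8f' + 25f = 3.
Characteristic equation r² - 8r + 25 = 0 has discriminant (-8)² - 4·(25) = -36 < 0, so r = 4 ± 3i.
Hence f_h = C1*cos(3*x)*exp(4*x) + C2*exp(4*x)*sin(3*x).
For the particular solution try f_p = A0. Substituting and matching coefficients of each power of x gives A0 = 3/25, so f_p = 3/25.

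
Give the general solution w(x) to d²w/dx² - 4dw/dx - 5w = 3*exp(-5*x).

w = 3*exp(-5*x)/40 + C1*exp(5*x) + C2*exp(-x)

Characteristic equation r² - 4r - 5 = 0 factors as (r - 5)(r + 1) = 0, so r = 5, -1.
Hence w_h = C1*exp(5*x) + C2*exp(-x).
Try w_p = A*exp(-5*x). Substituting into the equation and dividing by exp(-5*x) gives A = 3/40, so w_p = 3*exp(-5*x)/40.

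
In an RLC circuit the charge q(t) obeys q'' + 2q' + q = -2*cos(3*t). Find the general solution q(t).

Characteristic equation r² + 2r + 1 = 0 has discriminant (2)² - 4·(1) = 0, so r = -1 is a repeated root.
Hence q_h = (C1 + C2*t)*exp(-t).
Try q_p = A*cos(3*t) + B*sin(3*t). Substituting and equating the coefficients of cos(3t) and sin(3t) gives A = 4/25, B = -3/25, so q_p = -3*sin(3*t)/25 + 4*cos(3*t)/25.

q = -3*sin(3*t)/25 + 4*cos(3*t)/25 + C1*exp(-t) + C2*t*exp(-t)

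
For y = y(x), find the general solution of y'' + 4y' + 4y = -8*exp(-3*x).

y = -8*exp(-3*x) + C1*exp(-2*x) + C2*x*exp(-2*x)

Characteristic equation r² + 4r + 4 = 0 has discriminant (4)² - 4·(4) = 0, so r = -2 is a repeated root.
Hence y_h = (C1 + C2*x)*exp(-2*x).
Try y_p = A*exp(-3*x). Substituting into the equation and dividing by exp(-3*x) gives A = -8, so y_p = -8*exp(-3*x).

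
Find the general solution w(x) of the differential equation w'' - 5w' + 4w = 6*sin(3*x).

w = -3*sin(3*x)/25 + 9*cos(3*x)/25 + C1*exp(4*x) + C2*exp(x)

Characteristic equation r² - 5r + 4 = 0 factors as (r - 4)(r - 1) = 0, so r = 4, 1.
Hence w_h = C1*exp(4*x) + C2*exp(x).
Try w_p = A*cos(3*x) + B*sin(3*x). Substituting and equating the coefficients of cos(3x) and sin(3x) gives A = 9/25, B = -3/25, so w_p = -3*sin(3*x)/25 + 9*cos(3*x)/25.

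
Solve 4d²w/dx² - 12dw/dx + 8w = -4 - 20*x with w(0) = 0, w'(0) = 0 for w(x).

Divide through by 4: w'' - 3w' + 2w = -1 - 5*x.
Characteristic equation r² - 3r + 2 = 0 factors as (r - 1)(r - 2) = 0, so r = 1, 2.
Hence w_h = C1*exp(x) + C2*exp(2*x).
For the particular solution try w_p = A0 + A1*x. Substituting and matching coefficients of each power of x gives A0 = -17/4, A1 = -5/2, so w_p = -17/4 - 5*x/2.
General solution: w = -17/4 - 5*x/2 + C1*exp(x) + C2*exp(2*x).
Apply the initial conditions: w(0) = -17/4 + C1 + C2 = 0 and w'(0) = -5/2 + C1 + 2*C2 = 0. Solving gives C1 = 6, C2 = -7/4.

w = -17/4 + 6*exp(x) - 7*exp(2*x)/4 - 5*x/2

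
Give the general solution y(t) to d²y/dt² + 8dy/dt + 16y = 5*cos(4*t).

Characteristic equation r² + 8r + 16 = 0 has discriminant (8)² - 4·(16) = 0, so r = -4 is a repeated root.
Hence y_h = (C1 + C2*t)*exp(-4*t).
Try y_p = A*cos(4*t) + B*sin(4*t). Substituting and equating the coefficients of cos(4t) and sin(4t) gives A = 0, B = 5/32, so y_p = 5*sin(4*t)/32.

y = 5*sin(4*t)/32 + C1*exp(-4*t) + C2*t*exp(-4*t)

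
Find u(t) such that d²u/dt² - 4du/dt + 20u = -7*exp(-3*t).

u = -7*exp(-3*t)/41 + C1*cos(4*t)*exp(2*t) + C2*exp(2*t)*sin(4*t)

Characteristic equation r² - 4r + 20 = 0 has discriminant (-4)² - 4·(20) = -64 < 0, so r = 2 ± 4i.
Hence u_h = C1*cos(4*t)*exp(2*t) + C2*exp(2*t)*sin(4*t).
Try u_p = A*exp(-3*t). Substituting into the equation and dividing by exp(-3*t) gives A = -7/41, so u_p = -7*exp(-3*t)/41.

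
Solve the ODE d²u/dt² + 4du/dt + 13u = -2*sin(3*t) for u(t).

u = -sin(3*t)/20 + 3*cos(3*t)/20 + C1*cos(3*t)*exp(-2*t) + C2*exp(-2*t)*sin(3*t)

Characteristic equation r² + 4r + 13 = 0 has discriminant (4)² - 4·(13) = -36 < 0, so r = -2 ± 3i.
Hence u_h = C1*cos(3*t)*exp(-2*t) + C2*exp(-2*t)*sin(3*t).
Try u_p = A*cos(3*t) + B*sin(3*t). Substituting and equating the coefficients of cos(3t) and sin(3t) gives A = 3/20, B = -1/20, so u_p = -sin(3*t)/20 + 3*cos(3*t)/20.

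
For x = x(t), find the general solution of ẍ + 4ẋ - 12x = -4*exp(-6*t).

x = C1*exp(2*t) + C2*exp(-6*t) + t*exp(-6*t)/2

Characteristic equation r² + 4r - 12 = 0 factors as (r - 2)(r + 6) = 0, so r = 2, -6.
Hence x_h = C1*exp(2*t) + C2*exp(-6*t).
Since exp(-6*t) solves the homogeneous equation (r = -6 is a root of multiplicity 1), multiply the trial by t. Try x_p = A*t*exp(-6*t). Substituting into the equation and dividing by exp(-6*t) gives A = 1/2, so x_p = t*exp(-6*t)/2.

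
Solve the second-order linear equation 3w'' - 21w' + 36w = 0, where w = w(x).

w = C1*exp(4*x) + C2*exp(3*x)

Divide through by 3: w'' - 7w' + 12w = 0.
Characteristic equation r² - 7r + 12 = 0 factors as (r - 4)(r - 3) = 0, so r = 4, 3.
Hence w_h = C1*exp(4*x) + C2*exp(3*x).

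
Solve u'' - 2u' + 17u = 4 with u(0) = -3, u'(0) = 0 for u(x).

u = 4/17 - 55*cos(4*x)*exp(x)/17 + 55*exp(x)*sin(4*x)/68

Characteristic equation r² - 2r + 17 = 0 has discriminant (-2)² - 4·(17) = -64 < 0, so r = 1 ± 4i.
Hence u_h = C1*cos(4*x)*exp(x) + C2*exp(x)*sin(4*x).
For the particular solution try u_p = A0. Substituting and matching coefficients of each power of x gives A0 = 4/17, so u_p = 4/17.
General solution: u = 4/17 + C1*cos(4*x)*exp(x) + C2*exp(x)*sin(4*x).
Apply the initial conditions: u(0) = 4/17 + C1 = -3 and u'(0) = C1 + 4*C2 = 0. Solving gives C1 = -55/17, C2 = 55/68.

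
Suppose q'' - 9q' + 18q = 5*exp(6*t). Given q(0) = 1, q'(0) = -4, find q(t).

q = -26*exp(6*t)/9 + 35*exp(3*t)/9 + 5*t*exp(6*t)/3

Characteristic equation r² - 9r + 18 = 0 factors as (r - 6)(r - 3) = 0, so r = 6, 3.
Hence q_h = C1*exp(6*t) + C2*exp(3*t).
Since exp(6*t) solves the homogeneous equation (r = 6 is a root of multiplicity 1), multiply the trial by t. Try q_p = A*t*exp(6*t). Substituting into the equation and dividing by exp(6*t) gives A = 5/3, so q_p = 5*t*exp(6*t)/3.
General solution: q = C1*exp(6*t) + C2*exp(3*t) + 5*t*exp(6*t)/3.
Apply the initial conditions: q(0) = C1 + C2 = 1 and q'(0) = 5/3 + 3*C2 + 6*C1 = -4. Solving gives C1 = -26/9, C2 = 35/9.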